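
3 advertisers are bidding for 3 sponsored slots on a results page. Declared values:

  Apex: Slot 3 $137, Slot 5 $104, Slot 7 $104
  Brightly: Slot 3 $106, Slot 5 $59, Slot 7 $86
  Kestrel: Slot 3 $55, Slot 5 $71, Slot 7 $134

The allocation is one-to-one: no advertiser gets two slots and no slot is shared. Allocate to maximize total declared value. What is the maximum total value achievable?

This is a one-to-one assignment (maximum-weight bipartite matching).
Optimal: Apex→Slot 5 ($104), Brightly→Slot 3 ($106), Kestrel→Slot 7 ($134) — total 104+106+134 = $344.
Max-entry greedy (repeatedly take the single best remaining cell) gives $330, worse by 14.
Next-best assignment: Apex→Slot 3, Brightly→Slot 5, Kestrel→Slot 7 = $330.
Swapping Kestrel↔Apex (Kestrel→Slot 5 $71, Apex→Slot 7 $104) loses 63.

Maximum total: $344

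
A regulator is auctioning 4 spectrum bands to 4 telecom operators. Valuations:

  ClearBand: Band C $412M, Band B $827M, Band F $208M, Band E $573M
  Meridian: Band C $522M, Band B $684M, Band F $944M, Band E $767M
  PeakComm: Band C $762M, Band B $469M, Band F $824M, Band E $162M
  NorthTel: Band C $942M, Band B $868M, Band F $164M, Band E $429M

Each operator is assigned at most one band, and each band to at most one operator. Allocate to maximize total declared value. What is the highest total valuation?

Maximum total: $3360M

Optimal: ClearBand→Band B ($827M), Meridian→Band E ($767M), PeakComm→Band F ($824M), NorthTel→Band C ($942M) — total 827+767+824+942 = $3360M.
Column-greedy (each band in turn goes to its best remaining operator) gives $2875M, worse by 485.
Checked against all permutations: $3360M is optimal.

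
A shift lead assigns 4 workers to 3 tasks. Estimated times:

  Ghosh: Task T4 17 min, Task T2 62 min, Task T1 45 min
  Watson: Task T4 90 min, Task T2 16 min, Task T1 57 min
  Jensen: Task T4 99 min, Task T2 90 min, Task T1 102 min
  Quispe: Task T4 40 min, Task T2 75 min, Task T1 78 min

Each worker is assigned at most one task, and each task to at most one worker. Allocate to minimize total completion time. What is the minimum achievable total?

This is the linear assignment problem.
Optimal: Quispe→Task T4 (40 min), Watson→Task T2 (16 min), Ghosh→Task T1 (45 min) — total 40+16+45 = 101 min.
Column-greedy (each task in turn goes to its cheapest remaining worker) gives 111 min, worse by 10.
Next-best assignment: Ghosh→Task T4, Watson→Task T2, Quispe→Task T1 = 111 min.
Swapping Ghosh↔Quispe (Ghosh→Task T4 17 min, Quispe→Task T1 78 min) adds 10.
Every other assignment is strictly worse.

Minimum total: 101 min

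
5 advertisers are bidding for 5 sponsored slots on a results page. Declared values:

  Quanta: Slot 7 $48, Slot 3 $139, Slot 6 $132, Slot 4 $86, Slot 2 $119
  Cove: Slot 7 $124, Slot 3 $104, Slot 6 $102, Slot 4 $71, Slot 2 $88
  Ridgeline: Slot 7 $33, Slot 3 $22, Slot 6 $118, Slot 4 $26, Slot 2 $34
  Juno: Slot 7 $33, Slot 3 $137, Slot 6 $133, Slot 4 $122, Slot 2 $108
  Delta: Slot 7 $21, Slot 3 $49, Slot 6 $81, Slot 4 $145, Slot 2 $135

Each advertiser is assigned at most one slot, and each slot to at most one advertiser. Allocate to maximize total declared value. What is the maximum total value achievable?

This is a one-to-one assignment (maximum-weight bipartite matching).
Optimal: Quanta→Slot 2 ($119), Cove→Slot 7 ($124), Ridgeline→Slot 6 ($118), Juno→Slot 3 ($137), Delta→Slot 4 ($145) — total 119+124+118+137+145 = $643.
Max-entry greedy (repeatedly take the single best remaining cell) gives $575, worse by 68.
No other one-to-one assignment exceeds $643.

Maximum total: $643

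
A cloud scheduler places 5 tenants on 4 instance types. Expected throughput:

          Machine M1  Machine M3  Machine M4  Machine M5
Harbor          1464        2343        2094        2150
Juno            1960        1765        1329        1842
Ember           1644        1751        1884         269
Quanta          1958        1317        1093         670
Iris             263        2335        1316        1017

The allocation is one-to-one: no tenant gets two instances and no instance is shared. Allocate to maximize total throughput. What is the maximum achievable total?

Optimal: Juno→Machine M1 (1960 ops/s), Iris→Machine M3 (2335 ops/s), Ember→Machine M4 (1884 ops/s), Harbor→Machine M5 (2150 ops/s) — total 1960+2335+1884+2150 = 8329 ops/s.
Row-greedy (each tenant in turn takes its best remaining instance) gives 6857 ops/s, worse by 1472.
No other one-to-one assignment exceeds 8329 ops/s.

Maximum total: 8329 ops/s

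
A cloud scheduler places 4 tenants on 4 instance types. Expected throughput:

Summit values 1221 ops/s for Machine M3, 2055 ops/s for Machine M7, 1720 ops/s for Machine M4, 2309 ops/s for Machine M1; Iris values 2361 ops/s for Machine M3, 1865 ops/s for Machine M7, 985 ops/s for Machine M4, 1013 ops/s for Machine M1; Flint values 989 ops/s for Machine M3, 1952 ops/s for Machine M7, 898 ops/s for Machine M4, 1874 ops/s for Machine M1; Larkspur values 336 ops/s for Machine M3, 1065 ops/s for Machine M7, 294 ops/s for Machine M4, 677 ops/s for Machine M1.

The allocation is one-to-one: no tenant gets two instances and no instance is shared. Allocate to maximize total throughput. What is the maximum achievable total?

Optimal: Summit→Machine M4 (1720 ops/s), Iris→Machine M3 (2361 ops/s), Flint→Machine M1 (1874 ops/s), Larkspur→Machine M7 (1065 ops/s) — total 1720+2361+1874+1065 = 7020 ops/s.
Row-greedy (each tenant in turn takes its best remaining instance) gives 6916 ops/s, worse by 104.
Next-best assignment: Summit→Machine M1, Iris→Machine M3, Flint→Machine M7, Larkspur→Machine M4 = 6916 ops/s.
Every other assignment is strictly worse.

Max total: 7020 ops/s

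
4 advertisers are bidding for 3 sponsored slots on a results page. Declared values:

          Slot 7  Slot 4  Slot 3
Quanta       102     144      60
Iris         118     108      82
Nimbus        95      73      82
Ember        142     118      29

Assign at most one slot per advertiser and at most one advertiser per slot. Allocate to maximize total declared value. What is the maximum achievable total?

Max total: $368

Optimal: Ember→Slot 7 ($142), Quanta→Slot 4 ($144), Iris→Slot 3 ($82) — total 142+144+82 = $368.
Row-greedy (each advertiser in turn takes its best remaining slot) gives $344, worse by 24.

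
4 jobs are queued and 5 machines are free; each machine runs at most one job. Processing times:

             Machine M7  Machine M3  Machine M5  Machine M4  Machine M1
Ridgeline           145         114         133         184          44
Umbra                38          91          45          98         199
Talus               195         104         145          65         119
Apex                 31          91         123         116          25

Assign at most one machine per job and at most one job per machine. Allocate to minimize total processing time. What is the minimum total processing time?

Min total: 185 min

Optimal: Ridgeline→Machine M1 (44 min), Umbra→Machine M5 (45 min), Talus→Machine M4 (65 min), Apex→Machine M7 (31 min) — total 44+45+65+31 = 185 min.
Min-entry greedy (repeatedly take the single cheapest remaining cell) gives 242 min, worse by 57.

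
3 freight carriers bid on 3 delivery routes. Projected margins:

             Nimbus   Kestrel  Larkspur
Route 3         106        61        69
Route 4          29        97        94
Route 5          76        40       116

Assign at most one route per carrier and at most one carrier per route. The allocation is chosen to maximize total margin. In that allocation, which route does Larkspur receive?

Larkspur receives Route 5.

Treat this as an assignment problem: match each carrier to one route.
Optimal: Nimbus→Route 3 ($106k), Kestrel→Route 4 ($97k), Larkspur→Route 5 ($116k) — total 106+97+116 = $319k.
Every other assignment is strictly worse.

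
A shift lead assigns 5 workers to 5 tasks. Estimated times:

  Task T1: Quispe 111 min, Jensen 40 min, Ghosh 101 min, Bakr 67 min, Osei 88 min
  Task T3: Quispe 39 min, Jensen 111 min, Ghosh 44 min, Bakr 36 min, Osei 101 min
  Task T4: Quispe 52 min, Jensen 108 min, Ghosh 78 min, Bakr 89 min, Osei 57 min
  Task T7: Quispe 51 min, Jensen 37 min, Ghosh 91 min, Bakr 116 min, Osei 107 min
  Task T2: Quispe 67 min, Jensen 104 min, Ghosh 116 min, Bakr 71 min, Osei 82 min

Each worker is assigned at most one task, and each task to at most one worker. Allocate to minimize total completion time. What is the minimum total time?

Min total: 263 min

Optimal: Quispe→Task T7 (51 min), Jensen→Task T1 (40 min), Ghosh→Task T3 (44 min), Bakr→Task T2 (71 min), Osei→Task T4 (57 min) — total 51+40+44+71+57 = 263 min.
Min-entry greedy (repeatedly take the single cheapest remaining cell) gives 308 min, worse by 45.
Next-best assignment: Quispe→Task T2, Jensen→Task T7, Ghosh→Task T3, Bakr→Task T1, Osei→Task T4 = 272 min.
Every other assignment is strictly worse.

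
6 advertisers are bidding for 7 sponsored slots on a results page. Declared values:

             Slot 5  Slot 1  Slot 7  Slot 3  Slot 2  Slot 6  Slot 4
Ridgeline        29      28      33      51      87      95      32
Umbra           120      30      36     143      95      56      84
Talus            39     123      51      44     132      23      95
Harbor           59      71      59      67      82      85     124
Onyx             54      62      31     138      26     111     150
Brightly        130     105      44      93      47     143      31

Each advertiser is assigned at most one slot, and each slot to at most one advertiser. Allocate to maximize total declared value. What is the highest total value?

Optimal: Ridgeline→Slot 2 ($87), Umbra→Slot 5 ($120), Talus→Slot 1 ($123), Harbor→Slot 4 ($124), Onyx→Slot 3 ($138), Brightly→Slot 6 ($143) — total 87+120+123+124+138+143 = $735.
Row-greedy (each advertiser in turn takes its best remaining slot) gives $686, worse by 49.
Next-best assignment: Ridgeline→Slot 6, Umbra→Slot 3, Talus→Slot 1, Harbor→Slot 2, Onyx→Slot 4, Brightly→Slot 5 = $723.
No other one-to-one assignment exceeds $735.

Maximum total: $735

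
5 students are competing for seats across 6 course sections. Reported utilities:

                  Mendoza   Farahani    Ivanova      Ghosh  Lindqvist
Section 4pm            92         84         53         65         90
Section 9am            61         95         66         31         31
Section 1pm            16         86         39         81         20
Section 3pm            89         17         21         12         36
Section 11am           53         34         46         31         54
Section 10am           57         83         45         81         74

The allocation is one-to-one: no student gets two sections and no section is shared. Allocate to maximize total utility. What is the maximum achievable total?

Optimal: Mendoza→Section 3pm (89 points), Farahani→Section 1pm (86 points), Ivanova→Section 9am (66 points), Ghosh→Section 10am (81 points), Lindqvist→Section 4pm (90 points) — total 89+86+66+81+90 = 412 points.
Column-greedy (each section in turn goes to its best remaining student) gives 350 points, worse by 62.
Next-best assignment: Mendoza→Section 3pm, Farahani→Section 10am, Ivanova→Section 9am, Ghosh→Section 1pm, Lindqvist→Section 4pm = 409 points.
Every other assignment is strictly worse.

Maximum total: 412 points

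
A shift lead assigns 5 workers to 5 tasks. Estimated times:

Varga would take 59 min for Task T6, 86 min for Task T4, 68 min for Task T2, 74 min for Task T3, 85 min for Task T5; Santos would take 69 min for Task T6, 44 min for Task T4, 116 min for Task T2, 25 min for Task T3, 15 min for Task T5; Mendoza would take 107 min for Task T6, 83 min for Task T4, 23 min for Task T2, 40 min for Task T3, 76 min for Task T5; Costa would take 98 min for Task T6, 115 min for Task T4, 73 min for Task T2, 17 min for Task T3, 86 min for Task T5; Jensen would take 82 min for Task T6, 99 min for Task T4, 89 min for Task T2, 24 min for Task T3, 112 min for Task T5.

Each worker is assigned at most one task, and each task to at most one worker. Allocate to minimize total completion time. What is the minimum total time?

Optimal: Varga→Task T6 (59 min), Santos→Task T5 (15 min), Mendoza→Task T2 (23 min), Costa→Task T3 (17 min), Jensen→Task T4 (99 min) — total 59+15+23+17+99 = 213 min.
Column-greedy (each task in turn goes to its cheapest remaining worker) gives 255 min, worse by 42.
Next-best assignment: Varga→Task T4, Santos→Task T5, Mendoza→Task T2, Costa→Task T3, Jensen→Task T6 = 223 min.

Minimum total: 213 min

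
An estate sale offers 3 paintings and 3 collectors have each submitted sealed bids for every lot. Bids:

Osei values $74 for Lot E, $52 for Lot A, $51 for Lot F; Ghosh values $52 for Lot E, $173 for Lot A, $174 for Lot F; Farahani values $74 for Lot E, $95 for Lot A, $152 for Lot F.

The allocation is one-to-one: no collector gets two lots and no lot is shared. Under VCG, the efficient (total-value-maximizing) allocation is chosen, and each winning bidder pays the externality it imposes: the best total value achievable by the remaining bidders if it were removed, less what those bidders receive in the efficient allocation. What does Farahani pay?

Efficient allocation: Osei→Lot E ($74), Ghosh→Lot A ($173), Farahani→Lot F ($152); total welfare W = $399.
Farahani receives Lot F at value $152, so the others get W − 152 = $247.
Without Farahani: best allocation of the remaining 2 bidders over all 3 lots is Osei→Lot E ($74), Ghosh→Lot F ($174), total $248.
VCG payment = (others' best without Farahani) − (others' welfare with Farahani) = 248 − 247 = $1.

Farahani pays $1.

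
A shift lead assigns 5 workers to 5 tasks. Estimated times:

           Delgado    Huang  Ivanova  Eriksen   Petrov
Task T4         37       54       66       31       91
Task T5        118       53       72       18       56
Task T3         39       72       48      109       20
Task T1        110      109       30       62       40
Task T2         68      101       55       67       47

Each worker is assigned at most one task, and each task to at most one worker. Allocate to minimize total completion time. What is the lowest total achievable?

Minimum total: 188 min

Treat this as an assignment problem: match each worker to one task.
Optimal: Delgado→Task T3 (39 min), Huang→Task T4 (54 min), Ivanova→Task T1 (30 min), Eriksen→Task T5 (18 min), Petrov→Task T2 (47 min) — total 39+54+30+18+47 = 188 min.
Min-entry greedy (repeatedly take the single cheapest remaining cell) gives 206 min, worse by 18.
No other one-to-one assignment undercuts 188 min.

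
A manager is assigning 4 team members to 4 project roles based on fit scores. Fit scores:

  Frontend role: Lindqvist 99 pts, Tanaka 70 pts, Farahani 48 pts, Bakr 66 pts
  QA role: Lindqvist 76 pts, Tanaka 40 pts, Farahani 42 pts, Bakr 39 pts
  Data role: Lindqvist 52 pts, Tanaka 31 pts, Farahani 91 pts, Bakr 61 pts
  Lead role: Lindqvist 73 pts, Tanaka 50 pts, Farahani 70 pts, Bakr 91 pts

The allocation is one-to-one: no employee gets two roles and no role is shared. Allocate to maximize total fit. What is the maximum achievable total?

Maximum total: 328 pts

This is a one-to-one assignment (maximum-weight bipartite matching).
Optimal: Lindqvist→QA role (76 pts), Tanaka→Frontend role (70 pts), Farahani→Data role (91 pts), Bakr→Lead role (91 pts) — total 76+70+91+91 = 328 pts.
Row-greedy (each employee in turn takes its best remaining role) gives 279 pts, worse by 49.
Every other assignment is strictly worse.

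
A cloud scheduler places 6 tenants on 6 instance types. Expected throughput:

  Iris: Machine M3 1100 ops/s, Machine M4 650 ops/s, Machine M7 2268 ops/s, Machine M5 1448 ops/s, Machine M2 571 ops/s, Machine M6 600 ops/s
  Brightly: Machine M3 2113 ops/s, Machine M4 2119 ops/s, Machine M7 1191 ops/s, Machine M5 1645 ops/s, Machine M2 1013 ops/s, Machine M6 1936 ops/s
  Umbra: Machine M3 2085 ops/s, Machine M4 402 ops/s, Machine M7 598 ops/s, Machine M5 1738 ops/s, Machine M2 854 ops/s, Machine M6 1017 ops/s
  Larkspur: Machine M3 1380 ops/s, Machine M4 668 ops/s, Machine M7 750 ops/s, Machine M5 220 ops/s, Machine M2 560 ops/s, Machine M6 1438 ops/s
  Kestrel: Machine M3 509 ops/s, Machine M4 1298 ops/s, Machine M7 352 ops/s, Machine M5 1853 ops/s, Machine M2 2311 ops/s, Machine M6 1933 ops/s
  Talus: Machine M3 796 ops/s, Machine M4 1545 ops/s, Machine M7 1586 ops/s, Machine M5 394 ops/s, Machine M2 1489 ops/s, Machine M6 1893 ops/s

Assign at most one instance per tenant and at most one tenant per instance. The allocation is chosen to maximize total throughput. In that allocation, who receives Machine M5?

Umbra receives Machine M5.

This is the linear assignment problem.
Optimal: Iris→Machine M7 (2268 ops/s), Brightly→Machine M4 (2119 ops/s), Umbra→Machine M5 (1738 ops/s), Larkspur→Machine M3 (1380 ops/s), Kestrel→Machine M2 (2311 ops/s), Talus→Machine M6 (1893 ops/s) — total 2268+2119+1738+1380+2311+1893 = 11709 ops/s.
Row-greedy (each tenant in turn takes its best remaining instance) gives 10615 ops/s, worse by 1094.
Next-best assignment: Iris→Machine M7, Brightly→Machine M3, Umbra→Machine M5, Larkspur→Machine M6, Kestrel→Machine M2, Talus→Machine M4 = 11413 ops/s.
Swapping Brightly↔Larkspur (Brightly→Machine M3 2113 ops/s, Larkspur→Machine M4 668 ops/s) loses 718.
Umbra's own top instance is Machine M3 (2085 ops/s), but forcing Umbra→Machine M3 and reassigning the rest optimally gives only 11292 ops/s — worse by 417.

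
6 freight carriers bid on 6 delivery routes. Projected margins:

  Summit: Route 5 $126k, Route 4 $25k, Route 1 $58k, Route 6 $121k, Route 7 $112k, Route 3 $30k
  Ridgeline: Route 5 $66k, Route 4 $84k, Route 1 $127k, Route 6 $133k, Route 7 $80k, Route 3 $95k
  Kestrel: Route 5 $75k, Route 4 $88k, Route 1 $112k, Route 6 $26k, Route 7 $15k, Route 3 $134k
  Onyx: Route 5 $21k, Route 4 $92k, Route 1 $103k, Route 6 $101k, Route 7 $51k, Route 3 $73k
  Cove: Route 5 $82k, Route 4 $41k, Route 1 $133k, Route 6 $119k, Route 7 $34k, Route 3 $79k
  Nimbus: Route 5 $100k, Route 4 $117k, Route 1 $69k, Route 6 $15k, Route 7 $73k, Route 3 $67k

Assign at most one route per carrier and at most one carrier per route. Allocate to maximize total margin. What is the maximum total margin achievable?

Optimal: Summit→Route 7 ($112k), Ridgeline→Route 6 ($133k), Kestrel→Route 3 ($134k), Onyx→Route 4 ($92k), Cove→Route 1 ($133k), Nimbus→Route 5 ($100k) — total 112+133+134+92+133+100 = $704k.
Row-greedy (each carrier in turn takes its best remaining route) gives $610k, worse by 94.
Every other assignment is strictly worse.

Maximum total: $704k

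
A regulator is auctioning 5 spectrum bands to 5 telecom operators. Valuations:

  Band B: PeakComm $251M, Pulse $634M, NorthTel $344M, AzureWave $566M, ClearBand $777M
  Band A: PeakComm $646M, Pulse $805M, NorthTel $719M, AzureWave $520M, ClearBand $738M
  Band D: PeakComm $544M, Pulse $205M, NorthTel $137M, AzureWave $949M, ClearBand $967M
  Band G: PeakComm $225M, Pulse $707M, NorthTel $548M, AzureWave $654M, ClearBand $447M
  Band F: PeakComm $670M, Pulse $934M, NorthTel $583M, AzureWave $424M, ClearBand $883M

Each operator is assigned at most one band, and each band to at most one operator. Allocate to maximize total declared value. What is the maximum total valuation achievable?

Max total: $3854M

Optimal: PeakComm→Band A ($646M), Pulse→Band F ($934M), NorthTel→Band G ($548M), AzureWave→Band D ($949M), ClearBand→Band B ($777M) — total 646+934+548+949+777 = $3854M.
Column-greedy (each band in turn goes to its best remaining operator) gives $3749M, worse by 105.
Next-best assignment: PeakComm→Band F, Pulse→Band G, NorthTel→Band A, AzureWave→Band D, ClearBand→Band B = $3822M.
Swapping ClearBand↔NorthTel (ClearBand→Band G $447M, NorthTel→Band B $344M) loses 534.
Checked against all permutations: $3854M is optimal.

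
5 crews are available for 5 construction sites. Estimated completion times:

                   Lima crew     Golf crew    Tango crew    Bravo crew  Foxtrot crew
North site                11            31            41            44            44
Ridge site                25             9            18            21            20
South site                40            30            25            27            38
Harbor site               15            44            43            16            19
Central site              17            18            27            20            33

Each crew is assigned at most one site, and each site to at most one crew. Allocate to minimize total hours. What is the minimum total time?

Min total: 84 hours

Optimal: Lima crew→North site (11 hours), Golf crew→Ridge site (9 hours), Tango crew→South site (25 hours), Bravo crew→Central site (20 hours), Foxtrot crew→Harbor site (19 hours) — total 11+9+25+20+19 = 84 hours.
Min-entry greedy (repeatedly take the single cheapest remaining cell) gives 94 hours, worse by 10.
Next-best assignment: Lima crew→North site, Golf crew→Central site, Tango crew→South site, Bravo crew→Harbor site, Foxtrot crew→Ridge site = 90 hours.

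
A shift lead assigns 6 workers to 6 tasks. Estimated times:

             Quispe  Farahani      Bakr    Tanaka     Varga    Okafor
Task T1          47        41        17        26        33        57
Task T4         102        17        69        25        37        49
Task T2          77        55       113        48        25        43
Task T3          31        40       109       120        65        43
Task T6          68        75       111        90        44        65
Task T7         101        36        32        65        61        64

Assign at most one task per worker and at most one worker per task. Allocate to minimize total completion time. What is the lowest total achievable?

Minimum total: 193 min

Treat this as an assignment problem: match each worker to one task.
Optimal: Quispe→Task T3 (31 min), Farahani→Task T4 (17 min), Bakr→Task T7 (32 min), Tanaka→Task T1 (26 min), Varga→Task T6 (44 min), Okafor→Task T2 (43 min) — total 31+17+32+26+44+43 = 193 min.
Row-greedy (each worker in turn takes its cheapest remaining task) gives 221 min, worse by 28.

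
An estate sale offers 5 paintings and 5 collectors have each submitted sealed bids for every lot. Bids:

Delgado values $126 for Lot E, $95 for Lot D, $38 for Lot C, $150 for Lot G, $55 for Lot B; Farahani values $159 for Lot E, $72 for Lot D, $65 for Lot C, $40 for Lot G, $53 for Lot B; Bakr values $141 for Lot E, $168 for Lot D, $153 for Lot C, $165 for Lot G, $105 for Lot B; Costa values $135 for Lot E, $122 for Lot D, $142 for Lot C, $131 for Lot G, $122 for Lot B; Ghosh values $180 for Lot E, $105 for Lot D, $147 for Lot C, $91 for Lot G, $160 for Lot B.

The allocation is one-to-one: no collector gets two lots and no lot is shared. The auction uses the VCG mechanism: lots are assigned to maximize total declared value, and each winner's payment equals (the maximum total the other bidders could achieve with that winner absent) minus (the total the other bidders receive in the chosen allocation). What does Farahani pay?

Efficient allocation: Delgado→Lot G ($150), Farahani→Lot E ($159), Bakr→Lot D ($168), Costa→Lot C ($142), Ghosh→Lot B ($160); total welfare W = $779.
Farahani receives Lot E at value $159, so the others get W − 159 = $620.
Without Farahani: best allocation of the remaining 4 bidders over all 5 lots is Delgado→Lot G ($150), Bakr→Lot D ($168), Costa→Lot C ($142), Ghosh→Lot E ($180), total $640.
VCG payment = (others' best without Farahani) − (others' welfare with Farahani) = 640 − 620 = $20.

Farahani pays $20.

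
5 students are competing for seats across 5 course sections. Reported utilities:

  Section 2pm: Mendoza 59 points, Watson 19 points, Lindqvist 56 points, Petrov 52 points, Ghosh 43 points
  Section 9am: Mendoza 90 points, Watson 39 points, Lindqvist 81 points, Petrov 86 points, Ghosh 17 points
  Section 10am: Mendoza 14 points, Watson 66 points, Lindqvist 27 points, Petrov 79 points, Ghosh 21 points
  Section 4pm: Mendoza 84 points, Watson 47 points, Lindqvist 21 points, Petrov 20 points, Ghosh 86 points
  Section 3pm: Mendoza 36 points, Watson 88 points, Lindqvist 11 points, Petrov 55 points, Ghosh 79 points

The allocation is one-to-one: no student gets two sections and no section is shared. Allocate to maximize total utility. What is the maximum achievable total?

Max total: 399 points

Optimal: Mendoza→Section 9am (90 points), Watson→Section 3pm (88 points), Lindqvist→Section 2pm (56 points), Petrov→Section 10am (79 points), Ghosh→Section 4pm (86 points) — total 90+88+56+79+86 = 399 points.
Column-greedy (each section in turn goes to its best remaining student) gives 308 points, worse by 91.
Next-best assignment: Mendoza→Section 2pm, Watson→Section 3pm, Lindqvist→Section 9am, Petrov→Section 10am, Ghosh→Section 4pm = 393 points.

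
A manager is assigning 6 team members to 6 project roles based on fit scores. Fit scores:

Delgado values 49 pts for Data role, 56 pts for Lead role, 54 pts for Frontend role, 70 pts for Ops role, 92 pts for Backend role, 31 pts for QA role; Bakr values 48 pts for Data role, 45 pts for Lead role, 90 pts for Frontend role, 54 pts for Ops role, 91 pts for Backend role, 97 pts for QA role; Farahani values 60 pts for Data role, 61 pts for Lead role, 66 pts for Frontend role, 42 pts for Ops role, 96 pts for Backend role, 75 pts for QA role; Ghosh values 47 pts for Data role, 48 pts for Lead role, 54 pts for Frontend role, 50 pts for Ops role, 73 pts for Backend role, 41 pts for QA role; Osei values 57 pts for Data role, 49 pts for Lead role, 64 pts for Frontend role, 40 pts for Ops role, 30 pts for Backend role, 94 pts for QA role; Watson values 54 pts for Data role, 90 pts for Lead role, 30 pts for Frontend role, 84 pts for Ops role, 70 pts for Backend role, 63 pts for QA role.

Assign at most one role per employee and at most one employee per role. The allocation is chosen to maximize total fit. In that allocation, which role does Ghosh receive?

Ghosh receives Data role.

Optimal: Delgado→Ops role (70 pts), Bakr→Frontend role (90 pts), Farahani→Backend role (96 pts), Ghosh→Data role (47 pts), Osei→QA role (94 pts), Watson→Lead role (90 pts) — total 70+90+96+47+94+90 = 487 pts.
Max-entry greedy (repeatedly take the single best remaining cell) gives 464 pts, worse by 23.
Next-best assignment: Delgado→Ops role, Bakr→Frontend role, Farahani→Data role, Ghosh→Backend role, Osei→QA role, Watson→Lead role = 477 pts.
Every other assignment is strictly worse.
Ghosh's own top role is Backend role (73 pts), but forcing Ghosh→Backend role and reassigning the rest optimally gives only 477 pts — worse by 10.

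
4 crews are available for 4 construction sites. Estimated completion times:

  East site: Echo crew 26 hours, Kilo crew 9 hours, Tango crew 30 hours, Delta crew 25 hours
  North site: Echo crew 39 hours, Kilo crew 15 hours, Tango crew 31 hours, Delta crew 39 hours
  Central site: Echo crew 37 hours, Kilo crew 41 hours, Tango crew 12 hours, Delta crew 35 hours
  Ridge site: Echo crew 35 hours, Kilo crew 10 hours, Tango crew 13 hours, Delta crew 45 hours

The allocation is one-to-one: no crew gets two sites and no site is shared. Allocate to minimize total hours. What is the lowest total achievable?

This is the linear assignment problem.
Optimal: Echo crew→North site (39 hours), Kilo crew→Ridge site (10 hours), Tango crew→Central site (12 hours), Delta crew→East site (25 hours) — total 39+10+12+25 = 86 hours.
Column-greedy (each site in turn goes to its cheapest remaining crew) gives 110 hours, worse by 24.
Next-best assignment: Echo crew→East site, Kilo crew→Ridge site, Tango crew→Central site, Delta crew→North site = 87 hours.
Swapping Echo crew↔Delta crew (Echo crew→East site 26 hours, Delta crew→North site 39 hours) adds 1.

Min total: 86 hours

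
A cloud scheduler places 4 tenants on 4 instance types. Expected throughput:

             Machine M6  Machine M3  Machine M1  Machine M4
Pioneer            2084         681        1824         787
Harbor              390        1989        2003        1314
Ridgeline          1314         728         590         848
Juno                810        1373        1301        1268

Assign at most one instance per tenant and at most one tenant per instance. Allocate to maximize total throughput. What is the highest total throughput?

This is a one-to-one assignment (maximum-weight bipartite matching).
Optimal: Pioneer→Machine M1 (1824 ops/s), Harbor→Machine M3 (1989 ops/s), Ridgeline→Machine M6 (1314 ops/s), Juno→Machine M4 (1268 ops/s) — total 1824+1989+1314+1268 = 6395 ops/s.

Max total: 6395 ops/s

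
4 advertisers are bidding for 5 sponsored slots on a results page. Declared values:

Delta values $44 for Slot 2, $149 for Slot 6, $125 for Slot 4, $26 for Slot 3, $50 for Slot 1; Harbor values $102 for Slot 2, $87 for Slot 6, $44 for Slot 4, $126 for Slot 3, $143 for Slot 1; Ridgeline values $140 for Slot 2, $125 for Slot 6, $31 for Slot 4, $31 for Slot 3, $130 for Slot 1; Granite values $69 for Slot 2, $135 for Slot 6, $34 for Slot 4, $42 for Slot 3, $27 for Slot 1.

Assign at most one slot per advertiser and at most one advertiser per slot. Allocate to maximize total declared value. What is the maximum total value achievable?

Treat this as an assignment problem: match each advertiser to one slot.
Optimal: Delta→Slot 4 ($125), Harbor→Slot 1 ($143), Ridgeline→Slot 2 ($140), Granite→Slot 6 ($135) — total 125+143+140+135 = $543.
Row-greedy (each advertiser in turn takes its best remaining slot) gives $474, worse by 69.

Maximum total: $543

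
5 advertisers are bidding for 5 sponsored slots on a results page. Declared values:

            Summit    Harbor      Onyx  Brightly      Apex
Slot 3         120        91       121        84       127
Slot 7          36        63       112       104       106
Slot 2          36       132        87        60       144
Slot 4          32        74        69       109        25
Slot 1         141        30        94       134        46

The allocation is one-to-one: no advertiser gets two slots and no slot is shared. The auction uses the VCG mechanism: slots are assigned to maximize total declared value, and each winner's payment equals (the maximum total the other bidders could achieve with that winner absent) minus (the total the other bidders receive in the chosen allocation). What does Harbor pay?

Efficient allocation: Summit→Slot 1 ($141), Harbor→Slot 2 ($132), Onyx→Slot 7 ($112), Brightly→Slot 4 ($109), Apex→Slot 3 ($127); total welfare W = $621.
Harbor receives Slot 2 at value $132, so the others get W − 132 = $489.
Without Harbor: best allocation of the remaining 4 bidders over all 5 slots is Summit→Slot 1 ($141), Onyx→Slot 3 ($121), Brightly→Slot 4 ($109), Apex→Slot 2 ($144), total $515.
VCG payment = (others' best without Harbor) − (others' welfare with Harbor) = 515 − 489 = $26.

Harbor pays $26.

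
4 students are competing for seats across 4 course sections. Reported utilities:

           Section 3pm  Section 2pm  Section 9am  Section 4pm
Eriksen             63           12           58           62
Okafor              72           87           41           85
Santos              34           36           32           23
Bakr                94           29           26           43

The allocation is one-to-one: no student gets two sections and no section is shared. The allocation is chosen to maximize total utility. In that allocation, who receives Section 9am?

Optimal: Eriksen→Section 4pm (62 points), Okafor→Section 2pm (87 points), Santos→Section 9am (32 points), Bakr→Section 3pm (94 points) — total 62+87+32+94 = 275 points.
Row-greedy (each student in turn takes its best remaining section) gives 225 points, worse by 50.
Swapping Eriksen↔Bakr (Eriksen→Section 3pm 63 points, Bakr→Section 4pm 43 points) loses 50.
Checked against all permutations: 275 points is optimal.
Santos's own top section is Section 2pm (36 points), but forcing Santos→Section 2pm and reassigning the rest optimally gives only 273 points — worse by 2.

Santos receives Section 9am.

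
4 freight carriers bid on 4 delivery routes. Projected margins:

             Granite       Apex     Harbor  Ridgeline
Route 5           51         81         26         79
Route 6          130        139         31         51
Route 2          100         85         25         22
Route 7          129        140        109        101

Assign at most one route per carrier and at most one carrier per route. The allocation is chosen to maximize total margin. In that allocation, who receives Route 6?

Treat this as an assignment problem: match each carrier to one route.
Optimal: Granite→Route 2 ($100k), Apex→Route 6 ($139k), Harbor→Route 7 ($109k), Ridgeline→Route 5 ($79k) — total 100+139+109+79 = $427k.
Max-entry greedy (repeatedly take the single best remaining cell) gives $374k, worse by 53.
No other one-to-one assignment exceeds $427k.
Apex's own top route is Route 7 ($140k), but forcing Apex→Route 7 and reassigning the rest optimally gives only $374k — worse by 53.

Apex receives Route 6.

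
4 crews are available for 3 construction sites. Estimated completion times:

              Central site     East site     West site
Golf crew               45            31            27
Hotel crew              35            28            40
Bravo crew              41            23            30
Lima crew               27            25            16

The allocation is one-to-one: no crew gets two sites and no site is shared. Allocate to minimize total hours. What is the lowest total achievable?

Min total: 74 hours

Optimal: Hotel crew→Central site (35 hours), Bravo crew→East site (23 hours), Lima crew→West site (16 hours) — total 35+23+16 = 74 hours.
Column-greedy (each site in turn goes to its cheapest remaining crew) gives 77 hours, worse by 3.
Swapping Bravo crew↔Hotel crew (Bravo crew→Central site 41 hours, Hotel crew→East site 28 hours) adds 11.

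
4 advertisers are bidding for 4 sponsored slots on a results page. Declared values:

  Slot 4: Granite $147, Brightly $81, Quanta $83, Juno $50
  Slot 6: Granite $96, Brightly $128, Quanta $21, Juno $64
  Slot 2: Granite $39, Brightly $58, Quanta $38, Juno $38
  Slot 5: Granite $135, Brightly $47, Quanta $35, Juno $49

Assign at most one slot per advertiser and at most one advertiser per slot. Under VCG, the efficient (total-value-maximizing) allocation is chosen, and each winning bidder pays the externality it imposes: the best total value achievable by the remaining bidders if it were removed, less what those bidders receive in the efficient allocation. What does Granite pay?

Granite pays $11.

Efficient allocation: Granite→Slot 5 ($135), Brightly→Slot 6 ($128), Quanta→Slot 4 ($83), Juno→Slot 2 ($38); total welfare W = $384.
Granite receives Slot 5 at value $135, so the others get W − 135 = $249.
Without Granite: best allocation of the remaining 3 bidders over all 4 slots is Brightly→Slot 6 ($128), Quanta→Slot 4 ($83), Juno→Slot 5 ($49), total $260.
VCG payment = (others' best without Granite) − (others' welfare with Granite) = 260 − 249 = $11.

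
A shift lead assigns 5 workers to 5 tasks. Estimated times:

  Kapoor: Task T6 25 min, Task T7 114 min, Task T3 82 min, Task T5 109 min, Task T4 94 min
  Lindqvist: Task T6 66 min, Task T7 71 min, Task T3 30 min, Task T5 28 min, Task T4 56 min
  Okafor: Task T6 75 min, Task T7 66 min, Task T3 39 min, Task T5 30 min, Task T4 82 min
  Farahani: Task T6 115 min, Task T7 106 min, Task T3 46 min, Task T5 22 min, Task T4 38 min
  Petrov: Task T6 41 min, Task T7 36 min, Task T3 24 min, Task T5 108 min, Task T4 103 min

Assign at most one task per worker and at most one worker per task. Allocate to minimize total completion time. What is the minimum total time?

Treat this as an assignment problem: match each worker to one task.
Optimal: Kapoor→Task T6 (25 min), Lindqvist→Task T3 (30 min), Okafor→Task T5 (30 min), Farahani→Task T4 (38 min), Petrov→Task T7 (36 min) — total 25+30+30+38+36 = 159 min.
Swapping Kapoor↔Farahani (Kapoor→Task T4 94 min, Farahani→Task T6 115 min) adds 146.

Minimum total: 159 min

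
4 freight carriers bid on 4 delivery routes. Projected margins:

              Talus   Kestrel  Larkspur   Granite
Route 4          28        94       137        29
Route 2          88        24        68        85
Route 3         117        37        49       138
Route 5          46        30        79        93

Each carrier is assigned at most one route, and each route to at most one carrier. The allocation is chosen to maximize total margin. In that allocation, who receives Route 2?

Talus receives Route 2.

This is a one-to-one assignment (maximum-weight bipartite matching).
Optimal: Talus→Route 2 ($88k), Kestrel→Route 4 ($94k), Larkspur→Route 5 ($79k), Granite→Route 3 ($138k) — total 88+94+79+138 = $399k.
Max-entry greedy (repeatedly take the single best remaining cell) gives $393k, worse by 6.
Next-best assignment: Talus→Route 2, Kestrel→Route 5, Larkspur→Route 4, Granite→Route 3 = $393k.
No other one-to-one assignment exceeds $399k.
Talus's own top route is Route 3 ($117k), but forcing Talus→Route 3 and reassigning the rest optimally gives only $375k — worse by 24.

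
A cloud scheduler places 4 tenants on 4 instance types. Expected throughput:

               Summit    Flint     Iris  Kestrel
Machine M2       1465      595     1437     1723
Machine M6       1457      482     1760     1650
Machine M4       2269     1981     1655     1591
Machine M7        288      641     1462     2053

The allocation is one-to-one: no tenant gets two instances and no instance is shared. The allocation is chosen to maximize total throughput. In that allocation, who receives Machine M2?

Summit receives Machine M2.

Optimal: Summit→Machine M2 (1465 ops/s), Flint→Machine M4 (1981 ops/s), Iris→Machine M6 (1760 ops/s), Kestrel→Machine M7 (2053 ops/s) — total 1465+1981+1760+2053 = 7259 ops/s.
Row-greedy (each tenant in turn takes its best remaining instance) gives 6393 ops/s, worse by 866.
Every other assignment is strictly worse.
Summit's own top instance is Machine M4 (2269 ops/s), but forcing Summit→Machine M4 and reassigning the rest optimally gives only 6677 ops/s — worse by 582.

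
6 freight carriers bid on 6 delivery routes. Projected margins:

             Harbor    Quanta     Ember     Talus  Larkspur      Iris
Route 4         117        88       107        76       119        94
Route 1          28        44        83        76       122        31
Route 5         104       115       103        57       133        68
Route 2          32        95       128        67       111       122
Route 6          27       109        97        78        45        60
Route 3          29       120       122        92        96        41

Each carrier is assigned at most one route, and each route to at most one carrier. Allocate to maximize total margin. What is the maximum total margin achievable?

Treat this as an assignment problem: match each carrier to one route.
Optimal: Harbor→Route 4 ($117k), Quanta→Route 6 ($109k), Ember→Route 3 ($122k), Talus→Route 1 ($76k), Larkspur→Route 5 ($133k), Iris→Route 2 ($122k) — total 117+109+122+76+133+122 = $679k.
Row-greedy (each carrier in turn takes its best remaining route) gives $607k, worse by 72.
Every other assignment is strictly worse.

Maximum total: $679k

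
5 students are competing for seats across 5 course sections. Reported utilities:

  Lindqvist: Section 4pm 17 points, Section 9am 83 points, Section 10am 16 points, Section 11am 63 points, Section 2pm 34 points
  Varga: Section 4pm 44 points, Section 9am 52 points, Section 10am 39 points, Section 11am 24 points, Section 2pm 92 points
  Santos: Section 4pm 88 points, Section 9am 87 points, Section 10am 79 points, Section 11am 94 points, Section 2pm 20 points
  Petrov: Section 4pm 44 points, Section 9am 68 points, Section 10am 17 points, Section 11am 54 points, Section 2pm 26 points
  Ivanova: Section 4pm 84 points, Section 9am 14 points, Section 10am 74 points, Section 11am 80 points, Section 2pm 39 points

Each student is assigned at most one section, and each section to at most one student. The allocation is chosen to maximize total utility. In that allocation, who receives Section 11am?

Optimal: Lindqvist→Section 9am (83 points), Varga→Section 2pm (92 points), Santos→Section 10am (79 points), Petrov→Section 11am (54 points), Ivanova→Section 4pm (84 points) — total 83+92+79+54+84 = 392 points.
Column-greedy (each section in turn goes to its best remaining student) gives 391 points, worse by 1.
Next-best assignment: Lindqvist→Section 9am, Varga→Section 2pm, Santos→Section 4pm, Petrov→Section 11am, Ivanova→Section 10am = 391 points.
No other one-to-one assignment exceeds 392 points.
Petrov's own top section is Section 9am (68 points), but forcing Petrov→Section 9am and reassigning the rest optimally gives only 386 points — worse by 6.

Petrov receives Section 11am.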